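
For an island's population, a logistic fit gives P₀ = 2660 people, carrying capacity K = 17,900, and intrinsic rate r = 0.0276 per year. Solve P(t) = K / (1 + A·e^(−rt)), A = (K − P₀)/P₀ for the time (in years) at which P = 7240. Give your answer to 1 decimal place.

A = (17900 − 2660)/2660 = 5.72932
7240 = 17900/(1 + 5.72932·e^(−0.0276t)) → 1 + 5.72932·e^(−0.0276t) = 2.47238
e^(−0.0276t) = 0.256989 → t = ln(3.89121)/0.0276 = 1.35872/0.0276

t ≈ 49.2 years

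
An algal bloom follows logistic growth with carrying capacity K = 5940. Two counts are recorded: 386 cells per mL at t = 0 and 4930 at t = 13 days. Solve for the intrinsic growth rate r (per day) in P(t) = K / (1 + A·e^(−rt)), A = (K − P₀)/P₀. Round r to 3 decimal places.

A = (5940 − 386)/386 = 14.3886
4930 = 5940/(1 + 14.3886·e^(−r·13)) → e^(−13r) = (1.20487 − 1)/14.3886 = 0.014238
r = −ln(0.014238)/13 = 4.25182/13

r ≈ 0.327 per day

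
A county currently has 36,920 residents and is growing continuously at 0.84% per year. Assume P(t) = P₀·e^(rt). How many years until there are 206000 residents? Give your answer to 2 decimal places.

t ≈ 204.66 years

206000 = 36920 · e^(0.0084·t)
t = ln(206000/36920) / 0.0084 = ln(5.57963) / 0.0084 = 1.71912 / 0.0084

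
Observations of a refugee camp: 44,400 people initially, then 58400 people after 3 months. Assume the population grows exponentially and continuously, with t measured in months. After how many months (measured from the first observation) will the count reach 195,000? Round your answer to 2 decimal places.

t ≈ 16.20 months

r = ln(58400/44400) / 3 ≈ 0.091359 per month
t = ln(195000/44400) / r = 1.47976 / 0.091359 ≈ 16.197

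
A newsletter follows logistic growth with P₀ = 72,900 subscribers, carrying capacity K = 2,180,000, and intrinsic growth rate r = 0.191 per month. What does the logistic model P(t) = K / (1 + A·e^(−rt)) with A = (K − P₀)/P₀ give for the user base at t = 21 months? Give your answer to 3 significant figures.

≈ 1,430,000 subscribers

A = (2180000 − 72900)/72900 = 28.90398
P(21) = 2180000 / (1 + 28.90398·e^(−0.191·21)) = 2180000 / (1 + 28.90398·0.018115)
= 2180000 / 1.5236 ≈ 1430818.55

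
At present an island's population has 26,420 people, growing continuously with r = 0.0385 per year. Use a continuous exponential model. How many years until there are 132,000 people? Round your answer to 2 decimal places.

132000 = 26420 · e^(0.0385·t)
t = ln(132000/26420) / 0.0385 = ln(4.99621) / 0.0385 = 1.60868 / 0.0385

t ≈ 41.78 years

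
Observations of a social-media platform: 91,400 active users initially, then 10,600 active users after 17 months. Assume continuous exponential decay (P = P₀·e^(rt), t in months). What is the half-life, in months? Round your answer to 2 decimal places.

r = ln(10600/91400) / 17 = ln(0.11597) / 17 ≈ -0.126729 per month
half-life = ln 2 / |r| = 0.69315 / 0.126729

half-life ≈ 5.47 months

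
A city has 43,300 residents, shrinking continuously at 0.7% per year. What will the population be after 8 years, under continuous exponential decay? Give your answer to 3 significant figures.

P(8) = 43300 · e^(-0.007·8) = 43300 · e^(-0.056)
= 43300 · 0.94554 ≈ 40941.84

≈ 40,900 residents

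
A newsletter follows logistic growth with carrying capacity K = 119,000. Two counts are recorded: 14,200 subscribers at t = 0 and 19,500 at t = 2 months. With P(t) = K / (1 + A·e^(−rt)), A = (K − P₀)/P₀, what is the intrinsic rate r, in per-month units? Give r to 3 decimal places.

A = (119000 − 14200)/14200 = 7.38028
19500 = 119000/(1 + 7.38028·e^(−r·2)) → e^(−2r) = (6.10256 − 1)/7.38028 = 0.691378
r = −ln(0.691378)/2 = 0.36907/2

r ≈ 0.185 per month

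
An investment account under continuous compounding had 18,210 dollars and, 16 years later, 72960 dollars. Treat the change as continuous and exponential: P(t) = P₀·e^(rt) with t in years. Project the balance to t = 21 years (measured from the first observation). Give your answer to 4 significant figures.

r = ln(72960/18210) / 16 ≈ 0.086746 per year
P(21) = 18210 · e^(0.086746·21) = 18210 · 6.18219 ≈ 112577.6

≈ 112,600 dollars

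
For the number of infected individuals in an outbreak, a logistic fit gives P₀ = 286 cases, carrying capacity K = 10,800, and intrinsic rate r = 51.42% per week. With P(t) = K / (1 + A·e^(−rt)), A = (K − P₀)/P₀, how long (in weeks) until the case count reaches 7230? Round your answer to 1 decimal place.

t ≈ 8.4 weeks

A = (10800 − 286)/286 = 36.76224
7230 = 10800/(1 + 36.76224·e^(−0.5142t)) → 1 + 36.76224·e^(−0.5142t) = 1.49378
e^(−0.5142t) = 0.013432 → t = ln(74.45125)/0.5142 = 4.31014/0.5142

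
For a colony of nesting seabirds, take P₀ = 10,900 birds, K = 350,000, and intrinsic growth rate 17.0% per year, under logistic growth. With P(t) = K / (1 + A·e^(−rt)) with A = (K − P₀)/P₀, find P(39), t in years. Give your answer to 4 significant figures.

≈ 336,200 birds

A = (350000 − 10900)/10900 = 31.11009
P(39) = 350000 / (1 + 31.11009·e^(−0.17·39)) = 350000 / (1 + 31.11009·0.00132)
= 350000 / 1.04107 ≈ 336192.44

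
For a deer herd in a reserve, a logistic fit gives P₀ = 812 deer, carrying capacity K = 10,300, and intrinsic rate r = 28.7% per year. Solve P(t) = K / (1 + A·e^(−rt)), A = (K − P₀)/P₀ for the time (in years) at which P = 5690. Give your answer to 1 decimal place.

A = (10300 − 812)/812 = 11.68473
5690 = 10300/(1 + 11.68473·e^(−0.287t)) → 1 + 11.68473·e^(−0.287t) = 1.81019
e^(−0.287t) = 0.069338 → t = ln(14.42215)/0.287 = 2.66877/0.287

t ≈ 9.3 years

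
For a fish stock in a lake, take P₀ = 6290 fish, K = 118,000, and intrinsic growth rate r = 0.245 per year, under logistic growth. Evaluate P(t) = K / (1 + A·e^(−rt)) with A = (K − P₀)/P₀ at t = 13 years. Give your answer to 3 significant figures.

≈ 68,000 fish

A = (118000 − 6290)/6290 = 17.75994
P(13) = 118000 / (1 + 17.75994·e^(−0.245·13)) = 118000 / (1 + 17.75994·0.041378)
= 118000 / 1.73488 ≈ 68016.43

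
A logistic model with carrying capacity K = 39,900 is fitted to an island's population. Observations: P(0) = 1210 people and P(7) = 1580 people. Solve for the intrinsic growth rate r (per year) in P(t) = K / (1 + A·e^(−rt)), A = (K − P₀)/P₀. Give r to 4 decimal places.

r ≈ 0.0395 per year

A = (39900 − 1210)/1210 = 31.97521
1580 = 39900/(1 + 31.97521·e^(−r·7)) → e^(−7r) = (25.25316 − 1)/31.97521 = 0.758499
r = −ln(0.758499)/7 = 0.27641/7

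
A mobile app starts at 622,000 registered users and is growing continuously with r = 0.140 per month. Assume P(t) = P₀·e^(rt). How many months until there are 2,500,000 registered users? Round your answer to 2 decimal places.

2500000 = 622000 · e^(0.14·t)
t = ln(2500000/622000) / 0.14 = ln(4.01929) / 0.14 = 1.39111 / 0.14

t ≈ 9.94 months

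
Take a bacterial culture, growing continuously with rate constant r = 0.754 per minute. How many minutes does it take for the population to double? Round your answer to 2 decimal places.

doubling time ≈ 0.92 minutes

doubling time = ln(2) / |r| = 0.69315 / 0.754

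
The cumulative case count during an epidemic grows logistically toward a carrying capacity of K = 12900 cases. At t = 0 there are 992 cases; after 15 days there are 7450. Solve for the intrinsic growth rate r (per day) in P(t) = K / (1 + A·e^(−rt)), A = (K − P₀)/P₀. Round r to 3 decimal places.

r ≈ 0.187 per day

A = (12900 − 992)/992 = 12.00403
7450 = 12900/(1 + 12.00403·e^(−r·15)) → e^(−15r) = (1.73154 − 1)/12.00403 = 0.060941
r = −ln(0.060941)/15 = 2.79784/15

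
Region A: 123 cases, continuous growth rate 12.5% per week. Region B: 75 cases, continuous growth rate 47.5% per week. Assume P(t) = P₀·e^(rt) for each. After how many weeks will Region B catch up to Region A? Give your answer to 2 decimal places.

123·e^(0.125t) = 75·e^(0.475t)
123/75 = e^((0.475 − 0.125)t) → ln(1.64) = 0.35·t
t = 0.4947 / 0.35

t ≈ 1.41 weeks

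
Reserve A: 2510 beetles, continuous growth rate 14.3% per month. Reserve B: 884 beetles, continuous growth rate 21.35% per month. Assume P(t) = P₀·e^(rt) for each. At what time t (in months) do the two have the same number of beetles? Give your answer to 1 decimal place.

t ≈ 14.8 months

2510·e^(0.143t) = 884·e^(0.2135t)
2510/884 = e^((0.2135 − 0.143)t) → ln(2.83937) = 0.0705·t
t = 1.04358 / 0.0705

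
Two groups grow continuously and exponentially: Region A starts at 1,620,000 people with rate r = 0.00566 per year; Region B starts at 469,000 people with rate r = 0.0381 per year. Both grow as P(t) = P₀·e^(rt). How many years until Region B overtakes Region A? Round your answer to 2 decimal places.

t ≈ 38.21 years

1620000·e^(0.00566t) = 469000·e^(0.0381t)
1620000/469000 = e^((0.0381 − 0.00566)t) → ln(3.45416) = 0.03244·t
t = 1.23958 / 0.03244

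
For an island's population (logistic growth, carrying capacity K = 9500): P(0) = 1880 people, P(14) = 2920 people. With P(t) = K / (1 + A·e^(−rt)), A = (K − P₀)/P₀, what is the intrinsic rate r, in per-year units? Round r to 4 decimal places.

A = (9500 − 1880)/1880 = 4.05319
2920 = 9500/(1 + 4.05319·e^(−r·14)) → e^(−14r) = (3.25342 − 1)/4.05319 = 0.555963
r = −ln(0.555963)/14 = 0.58705/14

r ≈ 0.0419 per year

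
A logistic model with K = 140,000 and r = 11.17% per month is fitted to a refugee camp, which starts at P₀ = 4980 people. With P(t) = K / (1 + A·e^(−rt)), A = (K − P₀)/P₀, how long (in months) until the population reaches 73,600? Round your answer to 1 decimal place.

A = (140000 − 4980)/4980 = 27.11245
73600 = 140000/(1 + 27.11245·e^(−0.1117t)) → 1 + 27.11245·e^(−0.1117t) = 1.90217
e^(−0.1117t) = 0.033275 → t = ln(30.05235)/0.1117 = 3.40294/0.1117

t ≈ 30.5 months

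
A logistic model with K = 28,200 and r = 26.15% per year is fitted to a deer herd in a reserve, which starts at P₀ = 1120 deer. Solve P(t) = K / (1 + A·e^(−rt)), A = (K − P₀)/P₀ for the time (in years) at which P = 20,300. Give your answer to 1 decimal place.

t ≈ 15.8 years

A = (28200 − 1120)/1120 = 24.17857
20300 = 28200/(1 + 24.17857·e^(−0.2615t)) → 1 + 24.17857·e^(−0.2615t) = 1.38916
e^(−0.2615t) = 0.016095 → t = ln(62.12975)/0.2615 = 4.12922/0.2615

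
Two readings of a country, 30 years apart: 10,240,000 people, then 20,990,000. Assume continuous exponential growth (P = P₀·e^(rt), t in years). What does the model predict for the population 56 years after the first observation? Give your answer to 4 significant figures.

≈ 39,100,000 people

r = ln(20990000/10240000) / 30 ≈ 0.023925 per year
P(56) = 10240000 · e^(0.023925·56) = 10240000 · 3.81824 ≈ 39098784.5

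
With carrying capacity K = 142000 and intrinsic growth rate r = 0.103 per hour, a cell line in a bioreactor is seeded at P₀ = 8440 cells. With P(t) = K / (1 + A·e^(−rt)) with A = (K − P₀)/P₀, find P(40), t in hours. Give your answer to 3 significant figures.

A = (142000 − 8440)/8440 = 15.82464
P(40) = 142000 / (1 + 15.82464·e^(−0.103·40)) = 142000 / (1 + 15.82464·0.016245)
= 142000 / 1.25706 ≈ 112961.66

≈ 113,000 cells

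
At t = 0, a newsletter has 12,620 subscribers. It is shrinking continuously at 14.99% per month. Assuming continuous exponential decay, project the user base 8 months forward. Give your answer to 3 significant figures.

≈ 3,800 subscribers

P(8) = 12620 · e^(-0.1499·8) = 12620 · e^(-1.1992)
= 12620 · 0.30144 ≈ 3804.11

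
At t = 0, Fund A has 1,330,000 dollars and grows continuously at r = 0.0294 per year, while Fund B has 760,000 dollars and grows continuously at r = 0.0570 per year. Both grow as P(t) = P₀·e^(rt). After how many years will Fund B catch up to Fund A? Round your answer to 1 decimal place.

t ≈ 20.3 years

1330000·e^(0.0294t) = 760000·e^(0.057t)
1330000/760000 = e^((0.057 − 0.0294)t) → ln(1.75) = 0.0276·t
t = 0.55962 / 0.0276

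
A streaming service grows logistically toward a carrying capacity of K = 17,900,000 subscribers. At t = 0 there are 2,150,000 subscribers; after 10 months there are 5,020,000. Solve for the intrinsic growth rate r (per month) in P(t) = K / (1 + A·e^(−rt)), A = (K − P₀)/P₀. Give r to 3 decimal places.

r ≈ 0.105 per month

A = (17900000 − 2150000)/2150000 = 7.32558
5020000 = 17900000/(1 + 7.32558·e^(−r·10)) → e^(−10r) = (3.56574 − 1)/7.32558 = 0.350243
r = −ln(0.350243)/10 = 1.04913/10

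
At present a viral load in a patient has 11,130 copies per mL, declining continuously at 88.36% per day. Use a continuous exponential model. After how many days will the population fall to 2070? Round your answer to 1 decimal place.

2070 = 11130 · e^(-0.8836·t)
t = ln(2070/11130) / -0.8836 = ln(0.18598) / -0.8836 = -1.6821 / -0.8836

t ≈ 1.9 days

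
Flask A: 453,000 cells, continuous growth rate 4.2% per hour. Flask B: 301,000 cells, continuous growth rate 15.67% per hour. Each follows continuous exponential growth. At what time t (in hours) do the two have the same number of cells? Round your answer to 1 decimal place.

t ≈ 3.6 hours

453000·e^(0.042t) = 301000·e^(0.1567t)
453000/301000 = e^((0.1567 − 0.042)t) → ln(1.50498) = 0.1147·t
t = 0.40878 / 0.1147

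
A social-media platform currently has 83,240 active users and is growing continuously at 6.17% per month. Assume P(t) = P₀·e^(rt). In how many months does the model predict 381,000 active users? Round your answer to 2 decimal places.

t ≈ 24.65 months

381000 = 83240 · e^(0.0617·t)
t = ln(381000/83240) / 0.0617 = ln(4.57713) / 0.0617 = 1.52107 / 0.0617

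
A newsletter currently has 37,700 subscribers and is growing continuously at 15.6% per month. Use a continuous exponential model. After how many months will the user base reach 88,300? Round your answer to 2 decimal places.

t ≈ 5.46 months

88300 = 37700 · e^(0.156·t)
t = ln(88300/37700) / 0.156 = ln(2.34218) / 0.156 = 0.85108 / 0.156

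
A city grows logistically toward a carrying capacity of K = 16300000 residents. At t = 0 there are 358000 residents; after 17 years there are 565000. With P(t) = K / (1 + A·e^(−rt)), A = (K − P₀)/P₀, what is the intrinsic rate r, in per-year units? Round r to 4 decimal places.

A = (16300000 − 358000)/358000 = 44.53073
565000 = 16300000/(1 + 44.53073·e^(−r·17)) → e^(−17r) = (28.84956 − 1)/44.53073 = 0.625401
r = −ln(0.625401)/17 = 0.46936/17

r ≈ 0.0276 per year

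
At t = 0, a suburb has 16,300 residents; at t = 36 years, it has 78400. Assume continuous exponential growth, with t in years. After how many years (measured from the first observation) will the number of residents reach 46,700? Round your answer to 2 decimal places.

t ≈ 24.13 years

r = ln(78400/16300) / 36 ≈ 0.043629 per year
t = ln(46700/16300) / r = 1.05258 / 0.043629 ≈ 24.125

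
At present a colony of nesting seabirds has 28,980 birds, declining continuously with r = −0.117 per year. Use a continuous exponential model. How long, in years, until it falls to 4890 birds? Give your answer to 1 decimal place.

t ≈ 15.2 years

4890 = 28980 · e^(-0.117·t)
t = ln(4890/28980) / -0.117 = ln(0.16874) / -0.117 = -1.77941 / -0.117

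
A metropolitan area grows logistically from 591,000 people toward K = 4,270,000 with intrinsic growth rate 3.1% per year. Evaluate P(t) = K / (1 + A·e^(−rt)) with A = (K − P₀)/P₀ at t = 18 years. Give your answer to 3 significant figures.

≈ 936,000 people

A = (4270000 − 591000)/591000 = 6.22504
P(18) = 4270000 / (1 + 6.22504·e^(−0.031·18)) = 4270000 / (1 + 6.22504·0.572353)
= 4270000 / 4.56292 ≈ 935804.41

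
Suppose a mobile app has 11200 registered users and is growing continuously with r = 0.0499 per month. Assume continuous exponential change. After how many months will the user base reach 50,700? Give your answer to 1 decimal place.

50700 = 11200 · e^(0.0499·t)
t = ln(50700/11200) / 0.0499 = ln(4.52679) / 0.0499 = 1.51001 / 0.0499

t ≈ 30.3 months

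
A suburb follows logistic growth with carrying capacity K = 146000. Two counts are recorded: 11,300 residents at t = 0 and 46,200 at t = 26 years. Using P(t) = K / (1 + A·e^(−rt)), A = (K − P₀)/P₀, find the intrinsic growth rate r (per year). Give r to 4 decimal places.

A = (146000 − 11300)/11300 = 11.92035
46200 = 146000/(1 + 11.92035·e^(−r·26)) → e^(−26r) = (3.16017 − 1)/11.92035 = 0.181217
r = −ln(0.181217)/26 = 1.70806/26

r ≈ 0.0657 per year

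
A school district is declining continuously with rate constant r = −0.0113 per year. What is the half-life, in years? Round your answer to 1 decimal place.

half-life ≈ 61.3 years

half-life = ln(2) / |r| = 0.69315 / 0.0113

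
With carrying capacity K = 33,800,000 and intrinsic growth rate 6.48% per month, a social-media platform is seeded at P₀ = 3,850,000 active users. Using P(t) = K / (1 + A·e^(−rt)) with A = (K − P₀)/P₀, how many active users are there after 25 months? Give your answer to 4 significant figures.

≈ 13,310,000 active users

A = (33800000 − 3850000)/3850000 = 7.77922
P(25) = 33800000 / (1 + 7.77922·e^(−0.0648·25)) = 33800000 / (1 + 7.77922·0.197899)
= 33800000 / 2.5395 ≈ 13309718.84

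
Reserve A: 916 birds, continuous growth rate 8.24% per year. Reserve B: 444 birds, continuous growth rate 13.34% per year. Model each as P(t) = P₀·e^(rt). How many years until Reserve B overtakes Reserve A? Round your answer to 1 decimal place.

916·e^(0.0824t) = 444·e^(0.1334t)
916/444 = e^((0.1334 − 0.0824)t) → ln(2.06306) = 0.051·t
t = 0.72419 / 0.051

t ≈ 14.2 years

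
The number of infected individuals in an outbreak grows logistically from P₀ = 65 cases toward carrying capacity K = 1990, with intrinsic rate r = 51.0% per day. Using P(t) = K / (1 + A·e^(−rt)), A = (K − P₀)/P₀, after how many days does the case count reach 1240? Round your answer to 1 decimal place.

t ≈ 7.6 days

A = (1990 − 65)/65 = 29.61538
1240 = 1990/(1 + 29.61538·e^(−0.51t)) → 1 + 29.61538·e^(−0.51t) = 1.60484
e^(−0.51t) = 0.020423 → t = ln(48.9641)/0.51 = 3.89109/0.51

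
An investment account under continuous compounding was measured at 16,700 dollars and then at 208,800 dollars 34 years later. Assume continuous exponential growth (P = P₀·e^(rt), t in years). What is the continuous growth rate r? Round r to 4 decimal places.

208800 = 16700 · e^(r·34)
e^(34r) = 208800/16700 = 12.50299
r = ln(12.50299) / 34 = 2.52597 / 34

r ≈ 0.0743 per year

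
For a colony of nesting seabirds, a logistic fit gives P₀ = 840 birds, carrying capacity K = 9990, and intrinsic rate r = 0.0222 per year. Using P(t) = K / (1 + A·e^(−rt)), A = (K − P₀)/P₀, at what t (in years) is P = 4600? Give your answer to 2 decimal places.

A = (9990 − 840)/840 = 10.89286
4600 = 9990/(1 + 10.89286·e^(−0.0222t)) → 1 + 10.89286·e^(−0.0222t) = 2.17174
e^(−0.0222t) = 0.107569 → t = ln(9.29632)/0.0222 = 2.22962/0.0222

t ≈ 100.43 years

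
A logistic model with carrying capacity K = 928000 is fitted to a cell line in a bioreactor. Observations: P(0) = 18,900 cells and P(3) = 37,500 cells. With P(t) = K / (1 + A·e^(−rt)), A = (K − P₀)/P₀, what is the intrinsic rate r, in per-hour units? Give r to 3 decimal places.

r ≈ 0.235 per hour

A = (928000 − 18900)/18900 = 48.10053
37500 = 928000/(1 + 48.10053·e^(−r·3)) → e^(−3r) = (24.74667 − 1)/48.10053 = 0.493688
r = −ln(0.493688)/3 = 0.70585/3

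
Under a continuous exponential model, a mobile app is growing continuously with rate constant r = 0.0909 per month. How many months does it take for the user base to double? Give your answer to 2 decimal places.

doubling time = ln(2) / |r| = 0.69315 / 0.0909

doubling time ≈ 7.63 months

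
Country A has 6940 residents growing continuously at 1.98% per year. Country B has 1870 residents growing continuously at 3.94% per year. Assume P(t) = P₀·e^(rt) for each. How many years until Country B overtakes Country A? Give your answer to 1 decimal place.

t ≈ 66.9 years

6940·e^(0.0198t) = 1870·e^(0.0394t)
6940/1870 = e^((0.0394 − 0.0198)t) → ln(3.71123) = 0.0196·t
t = 1.31136 / 0.0196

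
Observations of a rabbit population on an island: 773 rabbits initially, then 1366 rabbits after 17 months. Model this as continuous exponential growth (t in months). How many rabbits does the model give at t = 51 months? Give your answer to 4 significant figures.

r = ln(1366/773) / 17 ≈ 0.033492 per month
P(51) = 773 · e^(0.033492·51) = 773 · 5.51841 ≈ 4265.73

≈ 4,266 rabbits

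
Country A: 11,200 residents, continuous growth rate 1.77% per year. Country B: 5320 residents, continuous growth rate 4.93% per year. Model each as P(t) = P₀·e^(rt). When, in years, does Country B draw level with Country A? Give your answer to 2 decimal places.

t ≈ 23.56 years

11200·e^(0.0177t) = 5320·e^(0.0493t)
11200/5320 = e^((0.0493 − 0.0177)t) → ln(2.10526) = 0.0316·t
t = 0.74444 / 0.0316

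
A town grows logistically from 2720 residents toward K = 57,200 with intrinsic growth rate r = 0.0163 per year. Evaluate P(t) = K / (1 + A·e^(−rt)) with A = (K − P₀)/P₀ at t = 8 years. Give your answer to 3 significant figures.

≈ 3,080 residents

A = (57200 − 2720)/2720 = 20.02941
P(8) = 57200 / (1 + 20.02941·e^(−0.0163·8)) = 57200 / (1 + 20.02941·0.877744)
= 57200 / 18.5807 ≈ 3078.46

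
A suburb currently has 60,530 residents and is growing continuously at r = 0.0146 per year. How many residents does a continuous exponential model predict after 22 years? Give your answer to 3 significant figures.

P(22) = 60530 · e^(0.0146·22) = 60530 · e^(0.3212)
= 60530 · 1.37878 ≈ 83457.63

≈ 83,500 residents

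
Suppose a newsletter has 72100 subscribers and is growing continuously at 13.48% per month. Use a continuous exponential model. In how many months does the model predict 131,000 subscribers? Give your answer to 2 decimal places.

t ≈ 4.43 months

131000 = 72100 · e^(0.1348·t)
t = ln(131000/72100) / 0.1348 = ln(1.81692) / 0.1348 = 0.59714 / 0.1348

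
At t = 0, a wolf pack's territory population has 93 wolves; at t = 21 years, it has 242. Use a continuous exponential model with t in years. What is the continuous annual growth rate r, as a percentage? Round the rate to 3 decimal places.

r ≈ 4.554% per year

242 = 93 · e^(r·21)
e^(21r) = 242/93 = 2.60215
r = ln(2.60215) / 21 = 0.95634 / 21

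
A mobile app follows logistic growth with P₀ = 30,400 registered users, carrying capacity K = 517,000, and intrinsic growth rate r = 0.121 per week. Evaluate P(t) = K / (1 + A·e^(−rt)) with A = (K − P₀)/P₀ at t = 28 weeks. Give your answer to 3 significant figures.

A = (517000 − 30400)/30400 = 16.00658
P(28) = 517000 / (1 + 16.00658·e^(−0.121·28)) = 517000 / (1 + 16.00658·0.033776)
= 517000 / 1.54064 ≈ 335574.65

≈ 336,000 registered users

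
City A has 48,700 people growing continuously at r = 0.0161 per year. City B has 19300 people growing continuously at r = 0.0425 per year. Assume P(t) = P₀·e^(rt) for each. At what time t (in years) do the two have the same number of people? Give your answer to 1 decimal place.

t ≈ 35.1 years

48700·e^(0.0161t) = 19300·e^(0.0425t)
48700/19300 = e^((0.0425 − 0.0161)t) → ln(2.52332) = 0.0264·t
t = 0.92557 / 0.0264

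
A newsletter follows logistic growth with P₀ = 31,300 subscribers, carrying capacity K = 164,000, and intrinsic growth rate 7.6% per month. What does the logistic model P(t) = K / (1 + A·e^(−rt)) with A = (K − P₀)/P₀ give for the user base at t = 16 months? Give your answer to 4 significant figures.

A = (164000 − 31300)/31300 = 4.23962
P(16) = 164000 / (1 + 4.23962·e^(−0.076·16)) = 164000 / (1 + 4.23962·0.296413)
= 164000 / 2.25668 ≈ 72673.15

≈ 72,670 subscribers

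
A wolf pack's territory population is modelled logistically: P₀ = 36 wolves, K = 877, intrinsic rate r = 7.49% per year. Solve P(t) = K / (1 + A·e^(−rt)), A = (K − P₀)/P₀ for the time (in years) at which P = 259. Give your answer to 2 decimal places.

A = (877 − 36)/36 = 23.36111
259 = 877/(1 + 23.36111·e^(−0.0749t)) → 1 + 23.36111·e^(−0.0749t) = 3.3861
e^(−0.0749t) = 0.10214 → t = ln(9.7905)/0.0749 = 2.28141/0.0749

t ≈ 30.46 years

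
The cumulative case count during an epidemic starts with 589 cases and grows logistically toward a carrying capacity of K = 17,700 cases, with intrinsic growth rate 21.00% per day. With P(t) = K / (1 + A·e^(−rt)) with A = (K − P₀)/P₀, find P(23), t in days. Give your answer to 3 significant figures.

A = (17700 − 589)/589 = 29.05093
P(23) = 17700 / (1 + 29.05093·e^(−0.21·23)) = 17700 / (1 + 29.05093·0.007987)
= 17700 / 1.23202 ≈ 14366.7

≈ 14,400 cases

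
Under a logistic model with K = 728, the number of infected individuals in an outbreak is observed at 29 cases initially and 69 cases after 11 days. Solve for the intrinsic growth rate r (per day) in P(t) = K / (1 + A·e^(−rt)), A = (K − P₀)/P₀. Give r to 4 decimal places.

r ≈ 0.0842 per day

A = (728 − 29)/29 = 24.10345
69 = 728/(1 + 24.10345·e^(−r·11)) → e^(−11r) = (10.55072 − 1)/24.10345 = 0.396239
r = −ln(0.396239)/11 = 0.92574/11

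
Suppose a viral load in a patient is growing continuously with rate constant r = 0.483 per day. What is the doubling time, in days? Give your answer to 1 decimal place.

doubling time ≈ 1.4 days

doubling time = ln(2) / |r| = 0.69315 / 0.483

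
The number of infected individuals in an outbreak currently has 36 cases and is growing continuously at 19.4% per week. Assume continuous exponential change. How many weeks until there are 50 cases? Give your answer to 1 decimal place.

t ≈ 1.7 weeks

50 = 36 · e^(0.194·t)
t = ln(50/36) / 0.194 = ln(1.38889) / 0.194 = 0.3285 / 0.194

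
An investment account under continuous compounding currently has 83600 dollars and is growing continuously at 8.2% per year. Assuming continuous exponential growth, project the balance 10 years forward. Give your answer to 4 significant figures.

≈ 189,800 dollars

P(10) = 83600 · e^(0.082·10) = 83600 · e^(0.82)
= 83600 · 2.2705 ≈ 189813.79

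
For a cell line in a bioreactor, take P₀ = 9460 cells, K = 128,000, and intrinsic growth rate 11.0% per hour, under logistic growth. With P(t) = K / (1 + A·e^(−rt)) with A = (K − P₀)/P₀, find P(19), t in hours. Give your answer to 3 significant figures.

≈ 50,200 cells

A = (128000 − 9460)/9460 = 12.53066
P(19) = 128000 / (1 + 12.53066·e^(−0.11·19)) = 128000 / (1 + 12.53066·0.123687)
= 128000 / 2.54988 ≈ 50198.42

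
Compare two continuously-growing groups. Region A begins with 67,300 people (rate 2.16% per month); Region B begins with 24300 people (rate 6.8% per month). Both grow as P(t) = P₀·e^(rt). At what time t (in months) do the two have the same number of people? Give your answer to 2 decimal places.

t ≈ 21.95 months

67300·e^(0.0216t) = 24300·e^(0.068t)
67300/24300 = e^((0.068 − 0.0216)t) → ln(2.76955) = 0.0464·t
t = 1.01868 / 0.0464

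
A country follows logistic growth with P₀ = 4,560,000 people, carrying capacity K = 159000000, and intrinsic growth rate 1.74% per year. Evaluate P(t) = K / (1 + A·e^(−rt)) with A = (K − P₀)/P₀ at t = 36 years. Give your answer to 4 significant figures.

≈ 8,323,000 people

A = (159000000 − 4560000)/4560000 = 33.86842
P(36) = 159000000 / (1 + 33.86842·e^(−0.0174·36)) = 159000000 / (1 + 33.86842·0.534513)
= 159000000 / 19.1031 ≈ 8323257.59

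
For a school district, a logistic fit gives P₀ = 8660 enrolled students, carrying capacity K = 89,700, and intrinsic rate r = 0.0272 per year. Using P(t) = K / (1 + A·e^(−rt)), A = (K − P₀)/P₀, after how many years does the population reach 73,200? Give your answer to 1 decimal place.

A = (89700 − 8660)/8660 = 9.35797
73200 = 89700/(1 + 9.35797·e^(−0.0272t)) → 1 + 9.35797·e^(−0.0272t) = 1.22541
e^(−0.0272t) = 0.024087 → t = ln(41.51535)/0.0272 = 3.72606/0.0272

t ≈ 137.0 years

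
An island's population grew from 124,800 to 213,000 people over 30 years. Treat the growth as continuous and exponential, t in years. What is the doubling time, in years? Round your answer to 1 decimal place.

doubling time ≈ 38.9 years

r = ln(213000/124800) / 30 = ln(1.70673) / 30 ≈ 0.017819 per year
doubling time = ln 2 / |r| = 0.69315 / 0.017819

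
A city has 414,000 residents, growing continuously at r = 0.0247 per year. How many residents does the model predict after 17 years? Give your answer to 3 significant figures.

P(17) = 414000 · e^(0.0247·17) = 414000 · e^(0.4199)
= 414000 · 1.52181 ≈ 630029.08

≈ 630,000 residents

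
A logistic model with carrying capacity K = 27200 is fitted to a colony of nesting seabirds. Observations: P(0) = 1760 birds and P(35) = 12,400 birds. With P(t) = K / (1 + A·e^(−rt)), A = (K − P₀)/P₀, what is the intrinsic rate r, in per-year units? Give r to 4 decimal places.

r ≈ 0.0713 per year

A = (27200 − 1760)/1760 = 14.45455
12400 = 27200/(1 + 14.45455·e^(−r·35)) → e^(−35r) = (2.19355 − 1)/14.45455 = 0.082573
r = −ln(0.082573)/35 = 2.49408/35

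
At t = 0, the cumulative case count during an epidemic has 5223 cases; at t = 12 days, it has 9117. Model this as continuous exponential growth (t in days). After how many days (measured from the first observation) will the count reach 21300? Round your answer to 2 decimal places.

t ≈ 30.28 days

r = ln(9117/5223) / 12 ≈ 0.046422 per day
t = ln(21300/5223) / r = 1.40564 / 0.046422 ≈ 30.279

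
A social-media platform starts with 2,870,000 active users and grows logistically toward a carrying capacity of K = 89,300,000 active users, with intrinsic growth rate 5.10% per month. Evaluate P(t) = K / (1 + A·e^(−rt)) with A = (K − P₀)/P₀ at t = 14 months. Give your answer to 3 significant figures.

A = (89300000 − 2870000)/2870000 = 30.11498
P(14) = 89300000 / (1 + 30.11498·e^(−0.051·14)) = 89300000 / (1 + 30.11498·0.489682)
= 89300000 / 15.74675 ≈ 5671011.01

≈ 5,670,000 active users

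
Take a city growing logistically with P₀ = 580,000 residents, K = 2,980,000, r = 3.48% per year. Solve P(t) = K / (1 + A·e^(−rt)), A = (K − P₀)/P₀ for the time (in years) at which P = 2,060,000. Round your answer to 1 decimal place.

A = (2980000 − 580000)/580000 = 4.13793
2060000 = 2980000/(1 + 4.13793·e^(−0.0348t)) → 1 + 4.13793·e^(−0.0348t) = 1.4466
e^(−0.0348t) = 0.107929 → t = ln(9.26537)/0.0348 = 2.22628/0.0348

t ≈ 64.0 years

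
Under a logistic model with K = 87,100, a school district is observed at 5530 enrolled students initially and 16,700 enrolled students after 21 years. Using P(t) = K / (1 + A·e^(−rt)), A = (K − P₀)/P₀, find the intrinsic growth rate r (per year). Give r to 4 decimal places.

r ≈ 0.0596 per year

A = (87100 − 5530)/5530 = 14.75045
16700 = 87100/(1 + 14.75045·e^(−r·21)) → e^(−21r) = (5.21557 − 1)/14.75045 = 0.285793
r = −ln(0.285793)/21 = 1.25249/21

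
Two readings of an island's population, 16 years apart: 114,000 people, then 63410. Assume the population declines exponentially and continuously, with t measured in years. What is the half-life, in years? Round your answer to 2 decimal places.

r = ln(63410/114000) / 16 = ln(0.55623) / 16 ≈ -0.036661 per year
half-life = ln 2 / |r| = 0.69315 / 0.036661

half-life ≈ 18.91 years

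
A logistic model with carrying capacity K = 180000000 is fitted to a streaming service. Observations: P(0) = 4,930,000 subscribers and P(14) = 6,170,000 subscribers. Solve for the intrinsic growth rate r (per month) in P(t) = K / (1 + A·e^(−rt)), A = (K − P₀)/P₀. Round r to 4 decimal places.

A = (180000000 − 4930000)/4930000 = 35.51116
6170000 = 180000000/(1 + 35.51116·e^(−r·14)) → e^(−14r) = (29.17342 − 1)/35.51116 = 0.793368
r = −ln(0.793368)/14 = 0.23147/14

r ≈ 0.0165 per month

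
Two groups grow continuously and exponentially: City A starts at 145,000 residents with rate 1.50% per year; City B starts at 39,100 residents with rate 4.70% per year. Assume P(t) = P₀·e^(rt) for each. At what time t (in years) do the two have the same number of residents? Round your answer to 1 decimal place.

145000·e^(0.015t) = 39100·e^(0.047t)
145000/39100 = e^((0.047 − 0.015)t) → ln(3.70844) = 0.032·t
t = 1.31061 / 0.032

t ≈ 41.0 years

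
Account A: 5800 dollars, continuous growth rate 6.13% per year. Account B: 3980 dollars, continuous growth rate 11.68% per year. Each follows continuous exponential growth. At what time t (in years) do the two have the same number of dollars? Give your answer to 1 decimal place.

5800·e^(0.0613t) = 3980·e^(0.1168t)
5800/3980 = e^((0.1168 − 0.0613)t) → ln(1.45729) = 0.0555·t
t = 0.37658 / 0.0555

t ≈ 6.8 years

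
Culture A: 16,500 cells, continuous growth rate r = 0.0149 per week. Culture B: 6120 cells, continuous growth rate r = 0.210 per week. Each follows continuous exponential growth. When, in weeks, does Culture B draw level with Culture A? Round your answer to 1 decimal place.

16500·e^(0.0149t) = 6120·e^(0.21t)
16500/6120 = e^((0.21 − 0.0149)t) → ln(2.69608) = 0.1951·t
t = 0.9918 / 0.1951

t ≈ 5.1 weeks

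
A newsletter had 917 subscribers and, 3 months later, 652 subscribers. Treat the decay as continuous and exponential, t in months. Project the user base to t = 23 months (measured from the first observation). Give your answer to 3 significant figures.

r = ln(652/917) / 3 ≈ -0.113688 per month
P(23) = 917 · e^(-0.113688·23) = 917 · 0.07318 ≈ 67.11

≈ 67.1 subscribers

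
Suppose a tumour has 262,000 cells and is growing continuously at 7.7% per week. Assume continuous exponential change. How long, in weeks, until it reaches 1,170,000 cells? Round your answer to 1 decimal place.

1170000 = 262000 · e^(0.077·t)
t = ln(1170000/262000) / 0.077 = ln(4.46565) / 0.077 = 1.49641 / 0.077

t ≈ 19.4 weeks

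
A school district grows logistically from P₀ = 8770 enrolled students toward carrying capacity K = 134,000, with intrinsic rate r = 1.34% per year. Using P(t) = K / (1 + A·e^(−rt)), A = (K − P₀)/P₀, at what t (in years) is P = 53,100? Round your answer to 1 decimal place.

A = (134000 − 8770)/8770 = 14.27936
53100 = 134000/(1 + 14.27936·e^(−0.0134t)) → 1 + 14.27936·e^(−0.0134t) = 2.52354
e^(−0.0134t) = 0.106695 → t = ln(9.37249)/0.0134 = 2.23778/0.0134

t ≈ 167.0 years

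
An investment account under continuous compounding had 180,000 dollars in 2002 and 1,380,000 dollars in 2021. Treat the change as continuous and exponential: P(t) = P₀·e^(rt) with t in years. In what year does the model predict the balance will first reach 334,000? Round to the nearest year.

year 2008

r = ln(1380000/180000) / 19 = 2.03688/19 ≈ 0.107204 per year
t = ln(334000/180000) / r = 0.61818/0.107204 ≈ 5.77 years after 2002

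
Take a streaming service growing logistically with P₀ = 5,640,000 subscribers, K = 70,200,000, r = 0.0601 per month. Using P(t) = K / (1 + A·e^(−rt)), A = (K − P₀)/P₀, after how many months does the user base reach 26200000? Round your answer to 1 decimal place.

t ≈ 31.9 months

A = (70200000 − 5640000)/5640000 = 11.44681
26200000 = 70200000/(1 + 11.44681·e^(−0.0601t)) → 1 + 11.44681·e^(−0.0601t) = 2.67939
e^(−0.0601t) = 0.146712 → t = ln(6.81605)/0.0601 = 1.91928/0.0601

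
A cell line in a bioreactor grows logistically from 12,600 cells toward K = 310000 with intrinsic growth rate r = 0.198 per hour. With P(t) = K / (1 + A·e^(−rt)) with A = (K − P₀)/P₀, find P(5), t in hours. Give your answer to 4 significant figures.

≈ 31,730 cells

A = (310000 − 12600)/12600 = 23.60317
P(5) = 310000 / (1 + 23.60317·e^(−0.198·5)) = 310000 / (1 + 23.60317·0.371577)
= 310000 / 9.77039 ≈ 31728.52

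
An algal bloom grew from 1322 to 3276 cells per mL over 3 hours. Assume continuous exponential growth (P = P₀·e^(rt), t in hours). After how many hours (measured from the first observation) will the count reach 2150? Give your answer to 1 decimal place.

t ≈ 1.6 hours

r = ln(3276/1322) / 3 ≈ 0.302492 per hour
t = ln(2150/1322) / r = 0.48632 / 0.302492 ≈ 1.608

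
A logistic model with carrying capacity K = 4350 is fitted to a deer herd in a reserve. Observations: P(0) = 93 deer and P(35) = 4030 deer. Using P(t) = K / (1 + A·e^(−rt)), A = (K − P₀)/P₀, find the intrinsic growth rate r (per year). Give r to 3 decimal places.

r ≈ 0.182 per year

A = (4350 − 93)/93 = 45.77419
4030 = 4350/(1 + 45.77419·e^(−r·35)) → e^(−35r) = (1.0794 − 1)/45.77419 = 0.001735
r = −ln(0.001735)/35 = 6.35692/35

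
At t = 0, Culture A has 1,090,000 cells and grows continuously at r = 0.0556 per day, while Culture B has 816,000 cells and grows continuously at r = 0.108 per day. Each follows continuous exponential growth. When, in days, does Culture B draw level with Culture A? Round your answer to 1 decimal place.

1090000·e^(0.0556t) = 816000·e^(0.108t)
1090000/816000 = e^((0.108 − 0.0556)t) → ln(1.33578) = 0.0524·t
t = 0.28952 / 0.0524

t ≈ 5.5 days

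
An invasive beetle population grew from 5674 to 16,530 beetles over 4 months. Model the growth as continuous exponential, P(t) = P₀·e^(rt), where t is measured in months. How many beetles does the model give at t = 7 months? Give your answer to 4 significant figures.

≈ 36,860 beetles

r = ln(16530/5674) / 4 ≈ 0.267321 per month
P(7) = 5674 · e^(0.267321·7) = 5674 · 6.49638 ≈ 36860.44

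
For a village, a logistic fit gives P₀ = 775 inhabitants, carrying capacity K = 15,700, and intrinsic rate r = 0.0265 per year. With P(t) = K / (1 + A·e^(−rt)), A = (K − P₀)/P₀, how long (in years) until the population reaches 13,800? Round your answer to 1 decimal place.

t ≈ 186.4 years

A = (15700 − 775)/775 = 19.25806
13800 = 15700/(1 + 19.25806·e^(−0.0265t)) → 1 + 19.25806·e^(−0.0265t) = 1.13768
e^(−0.0265t) = 0.007149 → t = ln(139.87436)/0.0265 = 4.94074/0.0265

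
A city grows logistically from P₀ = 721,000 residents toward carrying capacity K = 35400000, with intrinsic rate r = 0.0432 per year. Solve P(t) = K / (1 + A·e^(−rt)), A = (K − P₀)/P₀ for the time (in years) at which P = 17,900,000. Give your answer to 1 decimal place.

t ≈ 90.2 years

A = (35400000 − 721000)/721000 = 48.09847
17900000 = 35400000/(1 + 48.09847·e^(−0.0432t)) → 1 + 48.09847·e^(−0.0432t) = 1.97765
e^(−0.0432t) = 0.020326 → t = ln(49.19787)/0.0432 = 3.89585/0.0432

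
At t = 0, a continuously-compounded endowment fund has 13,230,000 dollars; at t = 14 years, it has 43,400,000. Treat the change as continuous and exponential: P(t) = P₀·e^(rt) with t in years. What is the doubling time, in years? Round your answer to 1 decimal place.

doubling time ≈ 8.2 years

r = ln(43400000/13230000) / 14 = ln(3.28042) / 14 ≈ 0.084855 per year
doubling time = ln 2 / |r| = 0.69315 / 0.084855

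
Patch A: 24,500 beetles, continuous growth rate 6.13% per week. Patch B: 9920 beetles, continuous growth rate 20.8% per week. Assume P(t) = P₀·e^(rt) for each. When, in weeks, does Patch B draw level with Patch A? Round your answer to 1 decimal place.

24500·e^(0.0613t) = 9920·e^(0.208t)
24500/9920 = e^((0.208 − 0.0613)t) → ln(2.46976) = 0.1467·t
t = 0.90412 / 0.1467

t ≈ 6.2 weeks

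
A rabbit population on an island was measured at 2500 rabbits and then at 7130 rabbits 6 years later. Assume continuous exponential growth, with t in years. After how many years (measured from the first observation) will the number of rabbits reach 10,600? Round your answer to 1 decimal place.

r = ln(7130/2500) / 6 ≈ 0.17467 per year
t = ln(10600/2500) / r = 1.44456 / 0.17467 ≈ 8.27

t ≈ 8.3 years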